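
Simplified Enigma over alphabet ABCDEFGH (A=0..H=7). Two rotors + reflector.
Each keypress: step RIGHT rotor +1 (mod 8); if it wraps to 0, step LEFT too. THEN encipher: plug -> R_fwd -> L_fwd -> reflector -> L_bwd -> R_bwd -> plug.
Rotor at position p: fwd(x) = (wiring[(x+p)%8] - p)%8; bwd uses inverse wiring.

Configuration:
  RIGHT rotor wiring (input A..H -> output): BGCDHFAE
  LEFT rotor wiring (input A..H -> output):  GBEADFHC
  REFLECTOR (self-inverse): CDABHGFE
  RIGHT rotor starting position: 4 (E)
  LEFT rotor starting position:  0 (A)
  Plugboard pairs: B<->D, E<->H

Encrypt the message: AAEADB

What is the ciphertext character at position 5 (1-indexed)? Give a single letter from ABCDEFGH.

Char 1 ('A'): step: R->5, L=0; A->plug->A->R->A->L->G->refl->F->L'->F->R'->F->plug->F
Char 2 ('A'): step: R->6, L=0; A->plug->A->R->C->L->E->refl->H->L'->G->R'->B->plug->D
Char 3 ('E'): step: R->7, L=0; E->plug->H->R->B->L->B->refl->D->L'->E->R'->E->plug->H
Char 4 ('A'): step: R->0, L->1 (L advanced); A->plug->A->R->B->L->D->refl->B->L'->G->R'->B->plug->D
Char 5 ('D'): step: R->1, L=1; D->plug->B->R->B->L->D->refl->B->L'->G->R'->D->plug->B

B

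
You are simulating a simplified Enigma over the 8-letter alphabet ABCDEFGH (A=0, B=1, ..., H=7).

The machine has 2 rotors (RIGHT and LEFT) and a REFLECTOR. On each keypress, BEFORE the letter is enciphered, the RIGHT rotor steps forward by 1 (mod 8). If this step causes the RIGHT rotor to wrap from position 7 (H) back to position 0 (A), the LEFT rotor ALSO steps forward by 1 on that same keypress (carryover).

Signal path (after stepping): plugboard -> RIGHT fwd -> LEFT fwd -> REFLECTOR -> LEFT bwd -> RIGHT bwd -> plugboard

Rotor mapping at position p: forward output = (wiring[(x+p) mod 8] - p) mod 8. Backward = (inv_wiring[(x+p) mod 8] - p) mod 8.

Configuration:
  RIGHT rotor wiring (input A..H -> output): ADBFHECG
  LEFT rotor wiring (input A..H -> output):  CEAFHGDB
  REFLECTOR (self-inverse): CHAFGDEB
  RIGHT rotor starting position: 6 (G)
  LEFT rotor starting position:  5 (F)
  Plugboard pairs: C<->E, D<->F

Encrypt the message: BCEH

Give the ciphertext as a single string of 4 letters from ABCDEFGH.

Char 1 ('B'): step: R->7, L=5; B->plug->B->R->B->L->G->refl->E->L'->C->R'->D->plug->F
Char 2 ('C'): step: R->0, L->6 (L advanced); C->plug->E->R->H->L->A->refl->C->L'->E->R'->F->plug->D
Char 3 ('E'): step: R->1, L=6; E->plug->C->R->E->L->C->refl->A->L'->H->R'->H->plug->H
Char 4 ('H'): step: R->2, L=6; H->plug->H->R->B->L->D->refl->F->L'->A->R'->E->plug->C

Answer: FDHC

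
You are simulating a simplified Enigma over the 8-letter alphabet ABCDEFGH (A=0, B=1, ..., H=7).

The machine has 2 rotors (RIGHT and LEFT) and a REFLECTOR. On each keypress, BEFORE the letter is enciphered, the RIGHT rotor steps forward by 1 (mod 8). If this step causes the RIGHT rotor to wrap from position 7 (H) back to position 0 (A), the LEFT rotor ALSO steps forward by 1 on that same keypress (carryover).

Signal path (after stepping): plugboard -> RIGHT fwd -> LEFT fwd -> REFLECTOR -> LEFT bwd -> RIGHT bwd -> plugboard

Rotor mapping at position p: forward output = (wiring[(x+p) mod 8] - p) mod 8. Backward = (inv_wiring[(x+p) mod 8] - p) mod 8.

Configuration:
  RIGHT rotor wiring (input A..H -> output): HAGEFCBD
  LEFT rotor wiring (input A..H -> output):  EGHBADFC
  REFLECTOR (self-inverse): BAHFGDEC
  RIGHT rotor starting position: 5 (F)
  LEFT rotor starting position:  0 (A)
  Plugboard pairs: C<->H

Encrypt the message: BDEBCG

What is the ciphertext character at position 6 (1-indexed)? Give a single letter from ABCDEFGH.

Char 1 ('B'): step: R->6, L=0; B->plug->B->R->F->L->D->refl->F->L'->G->R'->F->plug->F
Char 2 ('D'): step: R->7, L=0; D->plug->D->R->H->L->C->refl->H->L'->C->R'->H->plug->C
Char 3 ('E'): step: R->0, L->1 (L advanced); E->plug->E->R->F->L->E->refl->G->L'->B->R'->G->plug->G
Char 4 ('B'): step: R->1, L=1; B->plug->B->R->F->L->E->refl->G->L'->B->R'->E->plug->E
Char 5 ('C'): step: R->2, L=1; C->plug->H->R->G->L->B->refl->A->L'->C->R'->B->plug->B
Char 6 ('G'): step: R->3, L=1; G->plug->G->R->F->L->E->refl->G->L'->B->R'->A->plug->A

A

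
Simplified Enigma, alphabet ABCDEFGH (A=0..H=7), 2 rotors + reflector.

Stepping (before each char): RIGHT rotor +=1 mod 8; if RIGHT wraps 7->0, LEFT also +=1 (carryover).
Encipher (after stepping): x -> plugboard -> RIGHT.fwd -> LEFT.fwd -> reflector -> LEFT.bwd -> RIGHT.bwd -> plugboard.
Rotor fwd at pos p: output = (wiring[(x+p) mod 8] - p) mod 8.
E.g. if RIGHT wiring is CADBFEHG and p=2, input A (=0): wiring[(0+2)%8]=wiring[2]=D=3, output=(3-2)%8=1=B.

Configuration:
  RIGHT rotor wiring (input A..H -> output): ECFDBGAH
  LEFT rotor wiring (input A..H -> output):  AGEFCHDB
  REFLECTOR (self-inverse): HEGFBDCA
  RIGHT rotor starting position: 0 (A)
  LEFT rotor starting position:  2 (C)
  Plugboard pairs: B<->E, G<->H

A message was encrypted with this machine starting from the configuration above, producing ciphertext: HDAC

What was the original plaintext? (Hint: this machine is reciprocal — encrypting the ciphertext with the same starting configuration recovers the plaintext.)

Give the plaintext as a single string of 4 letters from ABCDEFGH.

Answer: DCEG

Derivation:
Char 1 ('H'): step: R->1, L=2; H->plug->G->R->G->L->G->refl->C->L'->A->R'->D->plug->D
Char 2 ('D'): step: R->2, L=2; D->plug->D->R->E->L->B->refl->E->L'->H->R'->C->plug->C
Char 3 ('A'): step: R->3, L=2; A->plug->A->R->A->L->C->refl->G->L'->G->R'->B->plug->E
Char 4 ('C'): step: R->4, L=2; C->plug->C->R->E->L->B->refl->E->L'->H->R'->H->plug->G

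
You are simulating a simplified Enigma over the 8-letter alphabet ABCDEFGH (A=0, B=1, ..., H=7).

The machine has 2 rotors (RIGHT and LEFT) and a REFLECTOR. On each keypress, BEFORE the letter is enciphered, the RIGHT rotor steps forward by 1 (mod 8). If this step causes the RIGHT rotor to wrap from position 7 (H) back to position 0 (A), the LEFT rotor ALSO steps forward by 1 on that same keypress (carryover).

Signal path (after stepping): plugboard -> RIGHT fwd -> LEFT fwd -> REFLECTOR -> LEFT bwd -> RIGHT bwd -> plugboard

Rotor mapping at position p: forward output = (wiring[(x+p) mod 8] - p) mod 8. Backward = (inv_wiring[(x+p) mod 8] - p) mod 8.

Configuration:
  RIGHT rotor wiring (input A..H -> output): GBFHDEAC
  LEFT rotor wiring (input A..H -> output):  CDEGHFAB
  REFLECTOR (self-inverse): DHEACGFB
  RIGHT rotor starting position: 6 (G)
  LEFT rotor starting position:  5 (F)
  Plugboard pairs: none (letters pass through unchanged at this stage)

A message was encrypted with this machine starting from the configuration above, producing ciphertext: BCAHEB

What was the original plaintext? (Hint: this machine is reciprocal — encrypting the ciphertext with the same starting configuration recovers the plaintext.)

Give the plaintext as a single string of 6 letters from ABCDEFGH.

Answer: CBDEGE

Derivation:
Char 1 ('B'): step: R->7, L=5; B->plug->B->R->H->L->C->refl->E->L'->C->R'->C->plug->C
Char 2 ('C'): step: R->0, L->6 (L advanced); C->plug->C->R->F->L->A->refl->D->L'->B->R'->B->plug->B
Char 3 ('A'): step: R->1, L=6; A->plug->A->R->A->L->C->refl->E->L'->C->R'->D->plug->D
Char 4 ('H'): step: R->2, L=6; H->plug->H->R->H->L->H->refl->B->L'->G->R'->E->plug->E
Char 5 ('E'): step: R->3, L=6; E->plug->E->R->H->L->H->refl->B->L'->G->R'->G->plug->G
Char 6 ('B'): step: R->4, L=6; B->plug->B->R->A->L->C->refl->E->L'->C->R'->E->plug->E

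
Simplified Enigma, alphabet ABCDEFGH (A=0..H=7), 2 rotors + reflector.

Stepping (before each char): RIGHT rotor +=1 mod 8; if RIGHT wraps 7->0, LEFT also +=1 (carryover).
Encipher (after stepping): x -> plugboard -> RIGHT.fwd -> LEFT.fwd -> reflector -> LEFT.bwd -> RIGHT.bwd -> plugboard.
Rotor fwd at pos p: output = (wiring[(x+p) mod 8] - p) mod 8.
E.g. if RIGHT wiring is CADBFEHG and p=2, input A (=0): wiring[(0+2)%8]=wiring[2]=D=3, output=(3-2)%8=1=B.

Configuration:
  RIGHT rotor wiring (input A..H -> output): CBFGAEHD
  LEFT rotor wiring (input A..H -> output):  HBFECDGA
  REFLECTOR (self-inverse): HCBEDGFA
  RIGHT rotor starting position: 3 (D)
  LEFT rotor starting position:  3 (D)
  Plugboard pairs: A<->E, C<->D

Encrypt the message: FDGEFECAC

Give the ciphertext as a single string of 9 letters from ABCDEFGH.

Char 1 ('F'): step: R->4, L=3; F->plug->F->R->F->L->E->refl->D->L'->D->R'->C->plug->D
Char 2 ('D'): step: R->5, L=3; D->plug->C->R->G->L->G->refl->F->L'->E->R'->E->plug->A
Char 3 ('G'): step: R->6, L=3; G->plug->G->R->C->L->A->refl->H->L'->B->R'->A->plug->E
Char 4 ('E'): step: R->7, L=3; E->plug->A->R->E->L->F->refl->G->L'->G->R'->D->plug->C
Char 5 ('F'): step: R->0, L->4 (L advanced); F->plug->F->R->E->L->D->refl->E->L'->D->R'->H->plug->H
Char 6 ('E'): step: R->1, L=4; E->plug->A->R->A->L->G->refl->F->L'->F->R'->C->plug->D
Char 7 ('C'): step: R->2, L=4; C->plug->D->R->C->L->C->refl->B->L'->G->R'->C->plug->D
Char 8 ('A'): step: R->3, L=4; A->plug->E->R->A->L->G->refl->F->L'->F->R'->B->plug->B
Char 9 ('C'): step: R->4, L=4; C->plug->D->R->H->L->A->refl->H->L'->B->R'->G->plug->G

Answer: DAECHDDBG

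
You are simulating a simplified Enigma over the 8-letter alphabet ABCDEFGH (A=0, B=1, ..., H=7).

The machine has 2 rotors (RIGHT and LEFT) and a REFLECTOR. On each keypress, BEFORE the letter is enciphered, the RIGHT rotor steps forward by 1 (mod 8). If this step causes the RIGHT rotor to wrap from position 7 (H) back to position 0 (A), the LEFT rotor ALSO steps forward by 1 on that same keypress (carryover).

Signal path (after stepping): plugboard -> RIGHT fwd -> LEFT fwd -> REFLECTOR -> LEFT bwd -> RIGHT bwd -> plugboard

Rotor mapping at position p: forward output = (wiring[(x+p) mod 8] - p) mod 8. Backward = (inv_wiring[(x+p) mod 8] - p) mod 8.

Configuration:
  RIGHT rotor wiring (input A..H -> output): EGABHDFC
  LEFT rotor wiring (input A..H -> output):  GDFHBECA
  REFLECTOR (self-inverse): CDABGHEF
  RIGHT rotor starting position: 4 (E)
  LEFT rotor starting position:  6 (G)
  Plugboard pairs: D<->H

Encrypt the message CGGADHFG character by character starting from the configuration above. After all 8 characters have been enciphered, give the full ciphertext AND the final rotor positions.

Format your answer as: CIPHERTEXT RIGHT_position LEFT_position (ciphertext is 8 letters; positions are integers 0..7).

Answer: AEAGEAAD 4 7

Derivation:
Char 1 ('C'): step: R->5, L=6; C->plug->C->R->F->L->B->refl->D->L'->G->R'->A->plug->A
Char 2 ('G'): step: R->6, L=6; G->plug->G->R->B->L->C->refl->A->L'->C->R'->E->plug->E
Char 3 ('G'): step: R->7, L=6; G->plug->G->R->E->L->H->refl->F->L'->D->R'->A->plug->A
Char 4 ('A'): step: R->0, L->7 (L advanced); A->plug->A->R->E->L->A->refl->C->L'->F->R'->G->plug->G
Char 5 ('D'): step: R->1, L=7; D->plug->H->R->D->L->G->refl->E->L'->C->R'->E->plug->E
Char 6 ('H'): step: R->2, L=7; H->plug->D->R->B->L->H->refl->F->L'->G->R'->A->plug->A
Char 7 ('F'): step: R->3, L=7; F->plug->F->R->B->L->H->refl->F->L'->G->R'->A->plug->A
Char 8 ('G'): step: R->4, L=7; G->plug->G->R->E->L->A->refl->C->L'->F->R'->H->plug->D
Final: ciphertext=AEAGEAAD, RIGHT=4, LEFT=7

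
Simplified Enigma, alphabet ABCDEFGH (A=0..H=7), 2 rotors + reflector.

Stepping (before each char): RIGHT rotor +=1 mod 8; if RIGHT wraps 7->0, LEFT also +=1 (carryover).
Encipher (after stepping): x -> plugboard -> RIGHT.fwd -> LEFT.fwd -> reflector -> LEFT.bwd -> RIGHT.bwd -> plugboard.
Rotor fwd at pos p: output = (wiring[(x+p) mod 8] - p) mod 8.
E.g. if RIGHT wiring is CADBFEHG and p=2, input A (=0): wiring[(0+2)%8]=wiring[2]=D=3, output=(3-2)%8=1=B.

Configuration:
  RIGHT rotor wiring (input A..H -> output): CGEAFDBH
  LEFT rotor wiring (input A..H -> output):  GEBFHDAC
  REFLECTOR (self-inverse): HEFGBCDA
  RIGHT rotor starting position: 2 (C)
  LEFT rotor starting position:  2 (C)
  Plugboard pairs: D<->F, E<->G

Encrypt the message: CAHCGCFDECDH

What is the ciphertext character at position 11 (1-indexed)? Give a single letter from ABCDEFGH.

Char 1 ('C'): step: R->3, L=2; C->plug->C->R->A->L->H->refl->A->L'->F->R'->A->plug->A
Char 2 ('A'): step: R->4, L=2; A->plug->A->R->B->L->D->refl->G->L'->E->R'->H->plug->H
Char 3 ('H'): step: R->5, L=2; H->plug->H->R->A->L->H->refl->A->L'->F->R'->D->plug->F
Char 4 ('C'): step: R->6, L=2; C->plug->C->R->E->L->G->refl->D->L'->B->R'->B->plug->B
Char 5 ('G'): step: R->7, L=2; G->plug->E->R->B->L->D->refl->G->L'->E->R'->G->plug->E
Char 6 ('C'): step: R->0, L->3 (L advanced); C->plug->C->R->E->L->H->refl->A->L'->C->R'->A->plug->A
Char 7 ('F'): step: R->1, L=3; F->plug->D->R->E->L->H->refl->A->L'->C->R'->E->plug->G
Char 8 ('D'): step: R->2, L=3; D->plug->F->R->F->L->D->refl->G->L'->H->R'->E->plug->G
Char 9 ('E'): step: R->3, L=3; E->plug->G->R->D->L->F->refl->C->L'->A->R'->C->plug->C
Char 10 ('C'): step: R->4, L=3; C->plug->C->R->F->L->D->refl->G->L'->H->R'->B->plug->B
Char 11 ('D'): step: R->5, L=3; D->plug->F->R->H->L->G->refl->D->L'->F->R'->D->plug->F

F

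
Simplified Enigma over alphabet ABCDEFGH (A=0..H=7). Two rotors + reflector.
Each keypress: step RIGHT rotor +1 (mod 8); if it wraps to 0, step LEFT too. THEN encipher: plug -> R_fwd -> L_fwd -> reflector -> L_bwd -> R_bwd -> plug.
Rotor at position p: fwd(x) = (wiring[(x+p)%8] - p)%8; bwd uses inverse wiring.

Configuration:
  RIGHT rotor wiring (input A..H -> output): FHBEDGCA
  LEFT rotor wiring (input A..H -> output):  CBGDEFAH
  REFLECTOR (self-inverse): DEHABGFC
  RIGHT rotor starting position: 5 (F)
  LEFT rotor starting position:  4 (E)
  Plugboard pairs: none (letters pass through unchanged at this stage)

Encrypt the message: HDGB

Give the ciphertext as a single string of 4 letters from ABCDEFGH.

Answer: EABF

Derivation:
Char 1 ('H'): step: R->6, L=4; H->plug->H->R->A->L->A->refl->D->L'->D->R'->E->plug->E
Char 2 ('D'): step: R->7, L=4; D->plug->D->R->C->L->E->refl->B->L'->B->R'->A->plug->A
Char 3 ('G'): step: R->0, L->5 (L advanced); G->plug->G->R->C->L->C->refl->H->L'->H->R'->B->plug->B
Char 4 ('B'): step: R->1, L=5; B->plug->B->R->A->L->A->refl->D->L'->B->R'->F->plug->F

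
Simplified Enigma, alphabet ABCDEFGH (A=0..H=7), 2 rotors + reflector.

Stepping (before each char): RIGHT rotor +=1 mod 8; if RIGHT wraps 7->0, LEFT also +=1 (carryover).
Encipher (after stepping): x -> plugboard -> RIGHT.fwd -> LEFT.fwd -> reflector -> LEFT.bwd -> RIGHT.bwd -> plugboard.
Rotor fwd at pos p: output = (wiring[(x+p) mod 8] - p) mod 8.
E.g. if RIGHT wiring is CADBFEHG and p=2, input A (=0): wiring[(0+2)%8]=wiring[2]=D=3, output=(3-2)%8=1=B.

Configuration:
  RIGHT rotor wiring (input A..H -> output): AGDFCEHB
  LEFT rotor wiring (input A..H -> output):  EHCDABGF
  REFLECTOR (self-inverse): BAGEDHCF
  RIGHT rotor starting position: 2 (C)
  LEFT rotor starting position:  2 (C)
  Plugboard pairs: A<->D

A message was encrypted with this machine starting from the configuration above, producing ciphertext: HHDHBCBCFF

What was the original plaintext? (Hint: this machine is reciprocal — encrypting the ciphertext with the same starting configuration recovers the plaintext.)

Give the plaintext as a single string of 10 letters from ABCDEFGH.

Answer: CBACHBCEHE

Derivation:
Char 1 ('H'): step: R->3, L=2; H->plug->H->R->A->L->A->refl->B->L'->B->R'->C->plug->C
Char 2 ('H'): step: R->4, L=2; H->plug->H->R->B->L->B->refl->A->L'->A->R'->B->plug->B
Char 3 ('D'): step: R->5, L=2; D->plug->A->R->H->L->F->refl->H->L'->D->R'->D->plug->A
Char 4 ('H'): step: R->6, L=2; H->plug->H->R->G->L->C->refl->G->L'->C->R'->C->plug->C
Char 5 ('B'): step: R->7, L=2; B->plug->B->R->B->L->B->refl->A->L'->A->R'->H->plug->H
Char 6 ('C'): step: R->0, L->3 (L advanced); C->plug->C->R->D->L->D->refl->E->L'->G->R'->B->plug->B
Char 7 ('B'): step: R->1, L=3; B->plug->B->R->C->L->G->refl->C->L'->E->R'->C->plug->C
Char 8 ('C'): step: R->2, L=3; C->plug->C->R->A->L->A->refl->B->L'->F->R'->E->plug->E
Char 9 ('F'): step: R->3, L=3; F->plug->F->R->F->L->B->refl->A->L'->A->R'->H->plug->H
Char 10 ('F'): step: R->4, L=3; F->plug->F->R->C->L->G->refl->C->L'->E->R'->E->plug->E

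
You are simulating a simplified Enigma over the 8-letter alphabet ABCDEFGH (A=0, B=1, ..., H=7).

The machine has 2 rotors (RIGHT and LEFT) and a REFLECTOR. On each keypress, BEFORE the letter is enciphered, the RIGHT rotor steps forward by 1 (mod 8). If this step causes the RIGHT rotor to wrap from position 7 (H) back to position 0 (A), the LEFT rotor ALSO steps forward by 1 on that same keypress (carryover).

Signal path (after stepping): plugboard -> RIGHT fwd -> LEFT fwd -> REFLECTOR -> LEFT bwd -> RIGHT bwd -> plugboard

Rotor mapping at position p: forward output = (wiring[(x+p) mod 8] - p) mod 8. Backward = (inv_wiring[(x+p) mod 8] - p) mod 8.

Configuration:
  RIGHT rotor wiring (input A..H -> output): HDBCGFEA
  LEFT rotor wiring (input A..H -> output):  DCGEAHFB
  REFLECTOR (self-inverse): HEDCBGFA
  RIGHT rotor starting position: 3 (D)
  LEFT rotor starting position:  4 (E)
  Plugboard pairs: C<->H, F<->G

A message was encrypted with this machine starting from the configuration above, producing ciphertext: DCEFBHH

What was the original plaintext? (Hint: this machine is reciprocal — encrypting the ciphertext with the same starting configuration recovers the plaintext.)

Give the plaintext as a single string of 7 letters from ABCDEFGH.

Char 1 ('D'): step: R->4, L=4; D->plug->D->R->E->L->H->refl->A->L'->H->R'->F->plug->G
Char 2 ('C'): step: R->5, L=4; C->plug->H->R->B->L->D->refl->C->L'->G->R'->E->plug->E
Char 3 ('E'): step: R->6, L=4; E->plug->E->R->D->L->F->refl->G->L'->F->R'->D->plug->D
Char 4 ('F'): step: R->7, L=4; F->plug->G->R->G->L->C->refl->D->L'->B->R'->A->plug->A
Char 5 ('B'): step: R->0, L->5 (L advanced); B->plug->B->R->D->L->G->refl->F->L'->E->R'->G->plug->F
Char 6 ('H'): step: R->1, L=5; H->plug->C->R->B->L->A->refl->H->L'->G->R'->H->plug->C
Char 7 ('H'): step: R->2, L=5; H->plug->C->R->E->L->F->refl->G->L'->D->R'->D->plug->D

Answer: GEDAFCD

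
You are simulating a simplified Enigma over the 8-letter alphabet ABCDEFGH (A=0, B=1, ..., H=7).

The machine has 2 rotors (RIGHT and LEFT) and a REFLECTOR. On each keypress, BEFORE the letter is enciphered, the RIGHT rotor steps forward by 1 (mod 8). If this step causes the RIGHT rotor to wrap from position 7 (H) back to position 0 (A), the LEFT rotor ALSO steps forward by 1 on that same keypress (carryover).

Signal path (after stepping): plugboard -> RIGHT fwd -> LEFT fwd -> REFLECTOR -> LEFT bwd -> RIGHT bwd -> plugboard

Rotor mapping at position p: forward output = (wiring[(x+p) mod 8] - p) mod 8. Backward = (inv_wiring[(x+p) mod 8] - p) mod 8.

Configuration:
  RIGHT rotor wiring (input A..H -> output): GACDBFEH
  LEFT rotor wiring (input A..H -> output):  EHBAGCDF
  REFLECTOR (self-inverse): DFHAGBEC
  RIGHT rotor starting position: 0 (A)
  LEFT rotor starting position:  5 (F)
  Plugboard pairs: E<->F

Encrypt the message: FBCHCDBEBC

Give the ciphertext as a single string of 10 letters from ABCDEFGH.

Char 1 ('F'): step: R->1, L=5; F->plug->E->R->E->L->C->refl->H->L'->D->R'->F->plug->E
Char 2 ('B'): step: R->2, L=5; B->plug->B->R->B->L->G->refl->E->L'->F->R'->F->plug->E
Char 3 ('C'): step: R->3, L=5; C->plug->C->R->C->L->A->refl->D->L'->G->R'->B->plug->B
Char 4 ('H'): step: R->4, L=5; H->plug->H->R->H->L->B->refl->F->L'->A->R'->C->plug->C
Char 5 ('C'): step: R->5, L=5; C->plug->C->R->C->L->A->refl->D->L'->G->R'->G->plug->G
Char 6 ('D'): step: R->6, L=5; D->plug->D->R->C->L->A->refl->D->L'->G->R'->A->plug->A
Char 7 ('B'): step: R->7, L=5; B->plug->B->R->H->L->B->refl->F->L'->A->R'->A->plug->A
Char 8 ('E'): step: R->0, L->6 (L advanced); E->plug->F->R->F->L->C->refl->H->L'->B->R'->E->plug->F
Char 9 ('B'): step: R->1, L=6; B->plug->B->R->B->L->H->refl->C->L'->F->R'->H->plug->H
Char 10 ('C'): step: R->2, L=6; C->plug->C->R->H->L->E->refl->G->L'->C->R'->E->plug->F

Answer: EEBCGAAFHF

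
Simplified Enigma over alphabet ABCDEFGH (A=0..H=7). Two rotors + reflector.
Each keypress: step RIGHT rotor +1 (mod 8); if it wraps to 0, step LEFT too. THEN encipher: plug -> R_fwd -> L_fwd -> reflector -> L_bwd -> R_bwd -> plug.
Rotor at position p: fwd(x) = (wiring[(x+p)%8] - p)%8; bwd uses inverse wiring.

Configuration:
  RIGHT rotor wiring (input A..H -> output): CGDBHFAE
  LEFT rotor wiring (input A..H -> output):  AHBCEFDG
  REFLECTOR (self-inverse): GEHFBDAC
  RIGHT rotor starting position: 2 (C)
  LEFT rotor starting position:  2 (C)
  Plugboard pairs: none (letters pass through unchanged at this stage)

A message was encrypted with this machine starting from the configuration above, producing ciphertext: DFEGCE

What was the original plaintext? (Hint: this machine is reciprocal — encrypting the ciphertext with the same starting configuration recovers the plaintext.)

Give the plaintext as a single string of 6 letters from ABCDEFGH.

Answer: BDFBBC

Derivation:
Char 1 ('D'): step: R->3, L=2; D->plug->D->R->F->L->E->refl->B->L'->E->R'->B->plug->B
Char 2 ('F'): step: R->4, L=2; F->plug->F->R->C->L->C->refl->H->L'->A->R'->D->plug->D
Char 3 ('E'): step: R->5, L=2; E->plug->E->R->B->L->A->refl->G->L'->G->R'->F->plug->F
Char 4 ('G'): step: R->6, L=2; G->plug->G->R->B->L->A->refl->G->L'->G->R'->B->plug->B
Char 5 ('C'): step: R->7, L=2; C->plug->C->R->H->L->F->refl->D->L'->D->R'->B->plug->B
Char 6 ('E'): step: R->0, L->3 (L advanced); E->plug->E->R->H->L->G->refl->A->L'->D->R'->C->plug->C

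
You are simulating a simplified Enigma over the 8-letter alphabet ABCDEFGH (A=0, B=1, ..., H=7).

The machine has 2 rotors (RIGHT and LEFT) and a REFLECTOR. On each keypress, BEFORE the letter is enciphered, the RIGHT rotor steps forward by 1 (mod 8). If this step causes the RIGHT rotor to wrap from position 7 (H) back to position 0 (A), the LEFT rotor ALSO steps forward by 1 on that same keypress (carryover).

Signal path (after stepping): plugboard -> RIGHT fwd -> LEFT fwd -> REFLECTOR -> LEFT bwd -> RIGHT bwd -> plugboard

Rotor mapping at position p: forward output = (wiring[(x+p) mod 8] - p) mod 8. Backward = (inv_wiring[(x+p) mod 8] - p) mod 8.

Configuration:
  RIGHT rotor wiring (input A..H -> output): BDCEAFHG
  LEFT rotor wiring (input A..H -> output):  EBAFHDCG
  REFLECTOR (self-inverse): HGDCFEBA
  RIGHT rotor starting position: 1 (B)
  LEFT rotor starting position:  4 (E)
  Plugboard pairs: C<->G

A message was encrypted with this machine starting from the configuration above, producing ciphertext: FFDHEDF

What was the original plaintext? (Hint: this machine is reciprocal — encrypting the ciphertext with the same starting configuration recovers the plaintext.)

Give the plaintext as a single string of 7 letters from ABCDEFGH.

Answer: HBFAAHC

Derivation:
Char 1 ('F'): step: R->2, L=4; F->plug->F->R->E->L->A->refl->H->L'->B->R'->H->plug->H
Char 2 ('F'): step: R->3, L=4; F->plug->F->R->G->L->E->refl->F->L'->F->R'->B->plug->B
Char 3 ('D'): step: R->4, L=4; D->plug->D->R->C->L->G->refl->B->L'->H->R'->F->plug->F
Char 4 ('H'): step: R->5, L=4; H->plug->H->R->D->L->C->refl->D->L'->A->R'->A->plug->A
Char 5 ('E'): step: R->6, L=4; E->plug->E->R->E->L->A->refl->H->L'->B->R'->A->plug->A
Char 6 ('D'): step: R->7, L=4; D->plug->D->R->D->L->C->refl->D->L'->A->R'->H->plug->H
Char 7 ('F'): step: R->0, L->5 (L advanced); F->plug->F->R->F->L->D->refl->C->L'->H->R'->G->plug->C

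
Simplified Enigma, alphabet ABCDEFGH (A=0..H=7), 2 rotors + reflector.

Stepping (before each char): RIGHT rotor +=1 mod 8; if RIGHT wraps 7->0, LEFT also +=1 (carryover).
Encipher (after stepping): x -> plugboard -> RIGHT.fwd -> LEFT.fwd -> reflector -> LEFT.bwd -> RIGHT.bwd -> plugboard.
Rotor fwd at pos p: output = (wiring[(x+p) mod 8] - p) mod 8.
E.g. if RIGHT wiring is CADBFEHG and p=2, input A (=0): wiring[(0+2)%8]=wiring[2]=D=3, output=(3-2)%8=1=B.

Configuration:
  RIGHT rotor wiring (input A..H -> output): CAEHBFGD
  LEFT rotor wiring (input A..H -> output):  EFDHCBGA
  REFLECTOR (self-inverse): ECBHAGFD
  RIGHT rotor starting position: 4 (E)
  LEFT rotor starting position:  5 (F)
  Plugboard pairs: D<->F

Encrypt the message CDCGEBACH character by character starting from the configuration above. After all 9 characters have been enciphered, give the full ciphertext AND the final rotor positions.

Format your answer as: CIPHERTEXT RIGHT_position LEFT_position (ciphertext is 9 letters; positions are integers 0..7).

Char 1 ('C'): step: R->5, L=5; C->plug->C->R->G->L->C->refl->B->L'->B->R'->B->plug->B
Char 2 ('D'): step: R->6, L=5; D->plug->F->R->B->L->B->refl->C->L'->G->R'->E->plug->E
Char 3 ('C'): step: R->7, L=5; C->plug->C->R->B->L->B->refl->C->L'->G->R'->G->plug->G
Char 4 ('G'): step: R->0, L->6 (L advanced); G->plug->G->R->G->L->E->refl->A->L'->A->R'->B->plug->B
Char 5 ('E'): step: R->1, L=6; E->plug->E->R->E->L->F->refl->G->L'->C->R'->G->plug->G
Char 6 ('B'): step: R->2, L=6; B->plug->B->R->F->L->B->refl->C->L'->B->R'->F->plug->D
Char 7 ('A'): step: R->3, L=6; A->plug->A->R->E->L->F->refl->G->L'->C->R'->C->plug->C
Char 8 ('C'): step: R->4, L=6; C->plug->C->R->C->L->G->refl->F->L'->E->R'->F->plug->D
Char 9 ('H'): step: R->5, L=6; H->plug->H->R->E->L->F->refl->G->L'->C->R'->G->plug->G
Final: ciphertext=BEGBGDCDG, RIGHT=5, LEFT=6

Answer: BEGBGDCDG 5 6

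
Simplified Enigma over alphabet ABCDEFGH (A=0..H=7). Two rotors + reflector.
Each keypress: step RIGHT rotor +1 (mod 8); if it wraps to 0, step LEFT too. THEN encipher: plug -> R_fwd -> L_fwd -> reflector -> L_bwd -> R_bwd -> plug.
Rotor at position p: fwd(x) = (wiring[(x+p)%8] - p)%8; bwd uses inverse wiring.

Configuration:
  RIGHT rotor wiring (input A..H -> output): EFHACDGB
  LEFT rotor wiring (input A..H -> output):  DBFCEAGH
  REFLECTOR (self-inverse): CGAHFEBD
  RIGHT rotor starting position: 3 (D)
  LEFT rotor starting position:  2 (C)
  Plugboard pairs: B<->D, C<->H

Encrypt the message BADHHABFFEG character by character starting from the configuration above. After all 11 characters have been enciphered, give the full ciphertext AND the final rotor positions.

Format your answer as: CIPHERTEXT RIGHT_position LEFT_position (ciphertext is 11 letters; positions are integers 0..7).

Char 1 ('B'): step: R->4, L=2; B->plug->D->R->F->L->F->refl->E->L'->E->R'->H->plug->C
Char 2 ('A'): step: R->5, L=2; A->plug->A->R->G->L->B->refl->G->L'->D->R'->G->plug->G
Char 3 ('D'): step: R->6, L=2; D->plug->B->R->D->L->G->refl->B->L'->G->R'->C->plug->H
Char 4 ('H'): step: R->7, L=2; H->plug->C->R->G->L->B->refl->G->L'->D->R'->F->plug->F
Char 5 ('H'): step: R->0, L->3 (L advanced); H->plug->C->R->H->L->C->refl->A->L'->F->R'->B->plug->D
Char 6 ('A'): step: R->1, L=3; A->plug->A->R->E->L->E->refl->F->L'->C->R'->E->plug->E
Char 7 ('B'): step: R->2, L=3; B->plug->D->R->B->L->B->refl->G->L'->G->R'->B->plug->D
Char 8 ('F'): step: R->3, L=3; F->plug->F->R->B->L->B->refl->G->L'->G->R'->E->plug->E
Char 9 ('F'): step: R->4, L=3; F->plug->F->R->B->L->B->refl->G->L'->G->R'->A->plug->A
Char 10 ('E'): step: R->5, L=3; E->plug->E->R->A->L->H->refl->D->L'->D->R'->G->plug->G
Char 11 ('G'): step: R->6, L=3; G->plug->G->R->E->L->E->refl->F->L'->C->R'->F->plug->F
Final: ciphertext=CGHFDEDEAGF, RIGHT=6, LEFT=3

Answer: CGHFDEDEAGF 6 3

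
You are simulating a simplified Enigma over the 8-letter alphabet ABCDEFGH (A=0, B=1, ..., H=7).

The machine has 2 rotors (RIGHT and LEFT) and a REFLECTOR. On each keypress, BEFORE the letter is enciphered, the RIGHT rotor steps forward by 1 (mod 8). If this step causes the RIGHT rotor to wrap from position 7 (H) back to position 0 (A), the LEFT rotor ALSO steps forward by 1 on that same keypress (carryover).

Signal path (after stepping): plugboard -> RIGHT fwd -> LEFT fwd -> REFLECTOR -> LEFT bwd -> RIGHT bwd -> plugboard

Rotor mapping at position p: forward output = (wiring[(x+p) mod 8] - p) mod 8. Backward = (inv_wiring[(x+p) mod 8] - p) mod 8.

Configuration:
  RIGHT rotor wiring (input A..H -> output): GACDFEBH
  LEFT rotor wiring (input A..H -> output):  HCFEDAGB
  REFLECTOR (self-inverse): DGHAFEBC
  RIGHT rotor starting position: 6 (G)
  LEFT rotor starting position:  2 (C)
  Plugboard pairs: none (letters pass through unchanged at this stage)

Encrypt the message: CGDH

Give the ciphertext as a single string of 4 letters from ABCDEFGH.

Answer: GDFE

Derivation:
Char 1 ('C'): step: R->7, L=2; C->plug->C->R->B->L->C->refl->H->L'->F->R'->G->plug->G
Char 2 ('G'): step: R->0, L->3 (L advanced); G->plug->G->R->B->L->A->refl->D->L'->D->R'->D->plug->D
Char 3 ('D'): step: R->1, L=3; D->plug->D->R->E->L->G->refl->B->L'->A->R'->F->plug->F
Char 4 ('H'): step: R->2, L=3; H->plug->H->R->G->L->H->refl->C->L'->H->R'->E->plug->E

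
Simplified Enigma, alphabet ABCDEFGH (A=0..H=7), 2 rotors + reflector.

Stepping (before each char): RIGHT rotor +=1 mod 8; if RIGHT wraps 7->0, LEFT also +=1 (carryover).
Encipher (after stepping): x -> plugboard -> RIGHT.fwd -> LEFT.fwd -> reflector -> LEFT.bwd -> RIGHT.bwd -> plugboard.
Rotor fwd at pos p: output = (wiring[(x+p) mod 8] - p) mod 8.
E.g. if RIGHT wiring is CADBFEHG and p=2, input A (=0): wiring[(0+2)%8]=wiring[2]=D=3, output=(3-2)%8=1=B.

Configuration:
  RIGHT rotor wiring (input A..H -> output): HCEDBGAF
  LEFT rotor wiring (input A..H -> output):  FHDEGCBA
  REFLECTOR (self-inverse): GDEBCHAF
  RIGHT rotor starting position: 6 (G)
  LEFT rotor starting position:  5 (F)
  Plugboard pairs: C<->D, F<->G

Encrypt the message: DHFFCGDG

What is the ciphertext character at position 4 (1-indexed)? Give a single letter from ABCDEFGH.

Char 1 ('D'): step: R->7, L=5; D->plug->C->R->D->L->A->refl->G->L'->F->R'->D->plug->C
Char 2 ('H'): step: R->0, L->6 (L advanced); H->plug->H->R->F->L->G->refl->A->L'->G->R'->F->plug->G
Char 3 ('F'): step: R->1, L=6; F->plug->G->R->E->L->F->refl->H->L'->C->R'->C->plug->D
Char 4 ('F'): step: R->2, L=6; F->plug->G->R->F->L->G->refl->A->L'->G->R'->E->plug->E

E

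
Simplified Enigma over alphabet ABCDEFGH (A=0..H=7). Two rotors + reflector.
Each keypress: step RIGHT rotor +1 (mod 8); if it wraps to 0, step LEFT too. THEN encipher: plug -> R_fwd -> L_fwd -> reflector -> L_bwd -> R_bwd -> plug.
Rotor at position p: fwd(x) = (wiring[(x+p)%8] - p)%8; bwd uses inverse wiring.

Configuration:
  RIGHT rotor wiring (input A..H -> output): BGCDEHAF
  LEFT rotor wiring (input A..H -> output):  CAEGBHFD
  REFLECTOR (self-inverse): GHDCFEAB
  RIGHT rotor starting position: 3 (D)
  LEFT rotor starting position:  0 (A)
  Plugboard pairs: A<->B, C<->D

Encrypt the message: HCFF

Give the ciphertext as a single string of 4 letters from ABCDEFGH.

Answer: BFEE

Derivation:
Char 1 ('H'): step: R->4, L=0; H->plug->H->R->H->L->D->refl->C->L'->A->R'->A->plug->B
Char 2 ('C'): step: R->5, L=0; C->plug->D->R->E->L->B->refl->H->L'->F->R'->F->plug->F
Char 3 ('F'): step: R->6, L=0; F->plug->F->R->F->L->H->refl->B->L'->E->R'->E->plug->E
Char 4 ('F'): step: R->7, L=0; F->plug->F->R->F->L->H->refl->B->L'->E->R'->E->plug->E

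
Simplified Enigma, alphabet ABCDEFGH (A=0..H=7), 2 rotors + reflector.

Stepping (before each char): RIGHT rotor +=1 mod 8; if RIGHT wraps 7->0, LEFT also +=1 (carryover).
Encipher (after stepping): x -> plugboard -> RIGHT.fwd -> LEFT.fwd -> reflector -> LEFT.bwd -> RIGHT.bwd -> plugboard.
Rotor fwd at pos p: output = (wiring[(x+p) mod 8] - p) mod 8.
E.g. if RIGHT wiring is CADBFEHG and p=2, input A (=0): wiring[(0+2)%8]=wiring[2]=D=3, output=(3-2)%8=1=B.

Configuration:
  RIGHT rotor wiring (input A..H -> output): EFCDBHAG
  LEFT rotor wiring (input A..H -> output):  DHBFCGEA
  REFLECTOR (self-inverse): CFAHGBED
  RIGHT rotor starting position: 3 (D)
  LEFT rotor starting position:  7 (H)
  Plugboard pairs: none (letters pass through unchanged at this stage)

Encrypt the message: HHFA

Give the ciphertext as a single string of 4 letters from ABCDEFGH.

Answer: ECCG

Derivation:
Char 1 ('H'): step: R->4, L=7; H->plug->H->R->H->L->F->refl->B->L'->A->R'->E->plug->E
Char 2 ('H'): step: R->5, L=7; H->plug->H->R->E->L->G->refl->E->L'->B->R'->C->plug->C
Char 3 ('F'): step: R->6, L=7; F->plug->F->R->F->L->D->refl->H->L'->G->R'->C->plug->C
Char 4 ('A'): step: R->7, L=7; A->plug->A->R->H->L->F->refl->B->L'->A->R'->G->plug->G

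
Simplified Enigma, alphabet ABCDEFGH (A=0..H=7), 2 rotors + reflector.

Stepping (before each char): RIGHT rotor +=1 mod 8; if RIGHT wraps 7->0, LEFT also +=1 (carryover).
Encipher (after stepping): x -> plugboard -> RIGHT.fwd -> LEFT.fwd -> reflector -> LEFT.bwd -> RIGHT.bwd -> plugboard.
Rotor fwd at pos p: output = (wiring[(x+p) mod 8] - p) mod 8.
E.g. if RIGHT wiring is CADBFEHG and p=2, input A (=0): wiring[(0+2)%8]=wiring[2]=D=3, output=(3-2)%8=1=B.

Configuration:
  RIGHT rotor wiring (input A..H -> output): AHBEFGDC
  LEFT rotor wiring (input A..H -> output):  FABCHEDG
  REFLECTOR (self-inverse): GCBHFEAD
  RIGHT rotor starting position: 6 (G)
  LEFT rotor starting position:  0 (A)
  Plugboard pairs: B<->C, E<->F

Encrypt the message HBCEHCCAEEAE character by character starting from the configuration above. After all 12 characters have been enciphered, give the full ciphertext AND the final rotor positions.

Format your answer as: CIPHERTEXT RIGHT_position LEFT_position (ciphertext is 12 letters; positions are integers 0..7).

Answer: EGDDFGGBGACG 2 2

Derivation:
Char 1 ('H'): step: R->7, L=0; H->plug->H->R->E->L->H->refl->D->L'->G->R'->F->plug->E
Char 2 ('B'): step: R->0, L->1 (L advanced); B->plug->C->R->B->L->A->refl->G->L'->D->R'->G->plug->G
Char 3 ('C'): step: R->1, L=1; C->plug->B->R->A->L->H->refl->D->L'->E->R'->D->plug->D
Char 4 ('E'): step: R->2, L=1; E->plug->F->R->A->L->H->refl->D->L'->E->R'->D->plug->D
Char 5 ('H'): step: R->3, L=1; H->plug->H->R->G->L->F->refl->E->L'->H->R'->E->plug->F
Char 6 ('C'): step: R->4, L=1; C->plug->B->R->C->L->B->refl->C->L'->F->R'->G->plug->G
Char 7 ('C'): step: R->5, L=1; C->plug->B->R->G->L->F->refl->E->L'->H->R'->G->plug->G
Char 8 ('A'): step: R->6, L=1; A->plug->A->R->F->L->C->refl->B->L'->C->R'->C->plug->B
Char 9 ('E'): step: R->7, L=1; E->plug->F->R->G->L->F->refl->E->L'->H->R'->G->plug->G
Char 10 ('E'): step: R->0, L->2 (L advanced); E->plug->F->R->G->L->D->refl->H->L'->A->R'->A->plug->A
Char 11 ('A'): step: R->1, L=2; A->plug->A->R->G->L->D->refl->H->L'->A->R'->B->plug->C
Char 12 ('E'): step: R->2, L=2; E->plug->F->R->A->L->H->refl->D->L'->G->R'->G->plug->G
Final: ciphertext=EGDDFGGBGACG, RIGHT=2, LEFT=2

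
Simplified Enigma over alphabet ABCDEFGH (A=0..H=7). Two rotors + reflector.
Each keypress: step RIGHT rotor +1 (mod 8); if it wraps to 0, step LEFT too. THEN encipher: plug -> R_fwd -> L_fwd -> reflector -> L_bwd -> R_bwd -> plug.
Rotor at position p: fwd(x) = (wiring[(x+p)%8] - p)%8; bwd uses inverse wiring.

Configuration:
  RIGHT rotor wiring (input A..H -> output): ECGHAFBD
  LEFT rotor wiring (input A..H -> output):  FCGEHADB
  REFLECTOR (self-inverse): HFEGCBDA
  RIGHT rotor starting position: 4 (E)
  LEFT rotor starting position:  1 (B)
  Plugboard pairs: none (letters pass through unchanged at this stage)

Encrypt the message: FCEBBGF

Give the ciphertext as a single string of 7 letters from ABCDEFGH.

Answer: ADFADAE

Derivation:
Char 1 ('F'): step: R->5, L=1; F->plug->F->R->B->L->F->refl->B->L'->A->R'->A->plug->A
Char 2 ('C'): step: R->6, L=1; C->plug->C->R->G->L->A->refl->H->L'->E->R'->D->plug->D
Char 3 ('E'): step: R->7, L=1; E->plug->E->R->A->L->B->refl->F->L'->B->R'->F->plug->F
Char 4 ('B'): step: R->0, L->2 (L advanced); B->plug->B->R->C->L->F->refl->B->L'->E->R'->A->plug->A
Char 5 ('B'): step: R->1, L=2; B->plug->B->R->F->L->H->refl->A->L'->H->R'->D->plug->D
Char 6 ('G'): step: R->2, L=2; G->plug->G->R->C->L->F->refl->B->L'->E->R'->A->plug->A
Char 7 ('F'): step: R->3, L=2; F->plug->F->R->B->L->C->refl->E->L'->A->R'->E->plug->E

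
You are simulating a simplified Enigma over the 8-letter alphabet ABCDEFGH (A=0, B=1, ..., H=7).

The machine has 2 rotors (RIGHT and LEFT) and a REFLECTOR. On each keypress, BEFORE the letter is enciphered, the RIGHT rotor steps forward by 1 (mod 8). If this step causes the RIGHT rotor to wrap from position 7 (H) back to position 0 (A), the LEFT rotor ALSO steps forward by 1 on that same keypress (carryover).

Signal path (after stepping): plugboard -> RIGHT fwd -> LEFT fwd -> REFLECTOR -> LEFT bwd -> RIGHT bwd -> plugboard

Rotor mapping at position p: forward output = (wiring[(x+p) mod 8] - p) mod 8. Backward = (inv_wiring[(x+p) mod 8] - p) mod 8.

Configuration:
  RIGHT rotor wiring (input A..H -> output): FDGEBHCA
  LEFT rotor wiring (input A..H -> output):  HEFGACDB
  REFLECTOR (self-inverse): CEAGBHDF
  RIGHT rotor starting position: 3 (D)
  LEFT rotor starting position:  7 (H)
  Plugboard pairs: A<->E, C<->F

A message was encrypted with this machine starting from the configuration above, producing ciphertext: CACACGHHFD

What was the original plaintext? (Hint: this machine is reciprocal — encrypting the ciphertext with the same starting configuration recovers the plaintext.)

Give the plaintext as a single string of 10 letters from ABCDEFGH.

Char 1 ('C'): step: R->4, L=7; C->plug->F->R->H->L->E->refl->B->L'->F->R'->A->plug->E
Char 2 ('A'): step: R->5, L=7; A->plug->E->R->G->L->D->refl->G->L'->D->R'->C->plug->F
Char 3 ('C'): step: R->6, L=7; C->plug->F->R->G->L->D->refl->G->L'->D->R'->G->plug->G
Char 4 ('A'): step: R->7, L=7; A->plug->E->R->F->L->B->refl->E->L'->H->R'->D->plug->D
Char 5 ('C'): step: R->0, L->0 (L advanced); C->plug->F->R->H->L->B->refl->E->L'->B->R'->E->plug->A
Char 6 ('G'): step: R->1, L=0; G->plug->G->R->H->L->B->refl->E->L'->B->R'->F->plug->C
Char 7 ('H'): step: R->2, L=0; H->plug->H->R->B->L->E->refl->B->L'->H->R'->C->plug->F
Char 8 ('H'): step: R->3, L=0; H->plug->H->R->D->L->G->refl->D->L'->G->R'->B->plug->B
Char 9 ('F'): step: R->4, L=0; F->plug->C->R->G->L->D->refl->G->L'->D->R'->B->plug->B
Char 10 ('D'): step: R->5, L=0; D->plug->D->R->A->L->H->refl->F->L'->C->R'->A->plug->E

Answer: EFGDACFBBE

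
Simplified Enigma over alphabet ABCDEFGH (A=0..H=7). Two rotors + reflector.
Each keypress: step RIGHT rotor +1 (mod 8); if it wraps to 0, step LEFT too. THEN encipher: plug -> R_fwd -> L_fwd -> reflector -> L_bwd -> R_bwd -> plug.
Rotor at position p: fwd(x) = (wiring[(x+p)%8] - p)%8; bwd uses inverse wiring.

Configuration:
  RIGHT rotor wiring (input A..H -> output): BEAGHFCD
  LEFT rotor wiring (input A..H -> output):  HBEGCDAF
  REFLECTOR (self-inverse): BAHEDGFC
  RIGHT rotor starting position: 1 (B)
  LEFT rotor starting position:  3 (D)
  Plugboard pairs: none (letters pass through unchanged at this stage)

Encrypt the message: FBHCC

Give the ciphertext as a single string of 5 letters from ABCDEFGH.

Char 1 ('F'): step: R->2, L=3; F->plug->F->R->B->L->H->refl->C->L'->E->R'->B->plug->B
Char 2 ('B'): step: R->3, L=3; B->plug->B->R->E->L->C->refl->H->L'->B->R'->G->plug->G
Char 3 ('H'): step: R->4, L=3; H->plug->H->R->C->L->A->refl->B->L'->H->R'->D->plug->D
Char 4 ('C'): step: R->5, L=3; C->plug->C->R->G->L->G->refl->F->L'->D->R'->F->plug->F
Char 5 ('C'): step: R->6, L=3; C->plug->C->R->D->L->F->refl->G->L'->G->R'->D->plug->D

Answer: BGDFD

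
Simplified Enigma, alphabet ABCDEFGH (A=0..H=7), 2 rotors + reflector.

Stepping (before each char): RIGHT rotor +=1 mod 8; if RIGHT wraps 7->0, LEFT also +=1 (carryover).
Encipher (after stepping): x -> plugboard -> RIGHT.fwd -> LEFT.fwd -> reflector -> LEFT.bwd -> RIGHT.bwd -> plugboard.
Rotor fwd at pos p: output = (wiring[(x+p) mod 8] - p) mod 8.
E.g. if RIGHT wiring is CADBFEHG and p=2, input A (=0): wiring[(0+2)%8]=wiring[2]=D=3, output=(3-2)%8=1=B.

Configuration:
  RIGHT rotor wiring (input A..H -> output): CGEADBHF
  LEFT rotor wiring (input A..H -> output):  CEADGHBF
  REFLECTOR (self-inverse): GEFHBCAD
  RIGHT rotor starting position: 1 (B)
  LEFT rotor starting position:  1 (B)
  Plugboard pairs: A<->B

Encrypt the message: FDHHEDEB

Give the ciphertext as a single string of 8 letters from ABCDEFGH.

Char 1 ('F'): step: R->2, L=1; F->plug->F->R->D->L->F->refl->C->L'->C->R'->A->plug->B
Char 2 ('D'): step: R->3, L=1; D->plug->D->R->E->L->G->refl->A->L'->F->R'->A->plug->B
Char 3 ('H'): step: R->4, L=1; H->plug->H->R->E->L->G->refl->A->L'->F->R'->B->plug->A
Char 4 ('H'): step: R->5, L=1; H->plug->H->R->G->L->E->refl->B->L'->H->R'->F->plug->F
Char 5 ('E'): step: R->6, L=1; E->plug->E->R->G->L->E->refl->B->L'->H->R'->B->plug->A
Char 6 ('D'): step: R->7, L=1; D->plug->D->R->F->L->A->refl->G->L'->E->R'->F->plug->F
Char 7 ('E'): step: R->0, L->2 (L advanced); E->plug->E->R->D->L->F->refl->C->L'->H->R'->G->plug->G
Char 8 ('B'): step: R->1, L=2; B->plug->A->R->F->L->D->refl->H->L'->E->R'->G->plug->G

Answer: BBAFAFGG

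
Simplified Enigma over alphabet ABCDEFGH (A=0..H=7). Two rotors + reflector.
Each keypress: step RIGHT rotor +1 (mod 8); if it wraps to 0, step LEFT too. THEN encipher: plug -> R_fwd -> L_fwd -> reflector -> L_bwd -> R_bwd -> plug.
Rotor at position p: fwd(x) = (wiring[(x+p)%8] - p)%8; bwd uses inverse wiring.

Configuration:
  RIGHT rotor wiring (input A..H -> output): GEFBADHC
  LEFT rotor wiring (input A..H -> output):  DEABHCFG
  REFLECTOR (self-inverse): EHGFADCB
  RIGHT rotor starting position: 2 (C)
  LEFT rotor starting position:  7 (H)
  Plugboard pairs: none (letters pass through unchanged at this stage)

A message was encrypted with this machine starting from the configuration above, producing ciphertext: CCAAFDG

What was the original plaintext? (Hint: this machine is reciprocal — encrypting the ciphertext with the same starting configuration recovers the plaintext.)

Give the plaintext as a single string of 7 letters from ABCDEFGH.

Answer: FFBHCHE

Derivation:
Char 1 ('C'): step: R->3, L=7; C->plug->C->R->A->L->H->refl->B->L'->D->R'->F->plug->F
Char 2 ('C'): step: R->4, L=7; C->plug->C->R->D->L->B->refl->H->L'->A->R'->F->plug->F
Char 3 ('A'): step: R->5, L=7; A->plug->A->R->G->L->D->refl->F->L'->C->R'->B->plug->B
Char 4 ('A'): step: R->6, L=7; A->plug->A->R->B->L->E->refl->A->L'->F->R'->H->plug->H
Char 5 ('F'): step: R->7, L=7; F->plug->F->R->B->L->E->refl->A->L'->F->R'->C->plug->C
Char 6 ('D'): step: R->0, L->0 (L advanced); D->plug->D->R->B->L->E->refl->A->L'->C->R'->H->plug->H
Char 7 ('G'): step: R->1, L=0; G->plug->G->R->B->L->E->refl->A->L'->C->R'->E->plug->E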